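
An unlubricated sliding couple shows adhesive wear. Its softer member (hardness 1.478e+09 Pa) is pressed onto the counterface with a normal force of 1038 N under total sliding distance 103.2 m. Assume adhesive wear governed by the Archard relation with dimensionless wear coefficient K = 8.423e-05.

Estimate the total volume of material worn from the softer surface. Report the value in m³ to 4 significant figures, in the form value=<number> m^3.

Each operation maintains exact precision — intermediate values appear rounded — a single final rounding: 4 significant figures.
In SI base units: W = 1038 N, H = 1.478e+09 Pa, K = 8.423e-05.
Archard relation: V = K·W·L/H = 8.423e-05 · 1038 · 103.2 / 1.478e+09 = 6.105e-09 m³.

value=6.105e-09 m^3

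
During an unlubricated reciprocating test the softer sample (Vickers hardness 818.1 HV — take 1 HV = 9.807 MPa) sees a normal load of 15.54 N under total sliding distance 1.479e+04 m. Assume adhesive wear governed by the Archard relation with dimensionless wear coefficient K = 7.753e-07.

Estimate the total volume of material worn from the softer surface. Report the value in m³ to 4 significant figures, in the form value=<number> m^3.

All arithmetic carries exact precision, and intermediates appear rounded. Rounded once at the end to 4 significant figures.
Hardness H = 818.1 HV × 9.807 MPa/HV = 8023 MPa = 8.023e+09 Pa.
Restated in SI base units: W = 15.54 N, H = 8.023e+09 Pa, K = 7.753e-07.
By Archard's law, V = K·W·L/H = 7.753e-07 · 15.54 · 1.479e+04 / 8.023e+09 = 2.221e-11 m³.

value=2.221e-11 m^3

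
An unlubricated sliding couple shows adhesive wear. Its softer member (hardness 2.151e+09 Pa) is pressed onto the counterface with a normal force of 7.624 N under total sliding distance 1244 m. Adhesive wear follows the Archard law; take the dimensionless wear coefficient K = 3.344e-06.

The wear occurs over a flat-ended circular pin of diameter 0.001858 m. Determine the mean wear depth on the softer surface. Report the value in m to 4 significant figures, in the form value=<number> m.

value=5.438e-06 m

All arithmetic holds full precision — shown intermediates are rounded; one final rounding to 4 significant figures.
Contact area A = π·d²/4 = π·(0.001858 m)²/4 = 2.711e-06 m².
In SI base units, W = 7.624 N, H = 2.151e+09 Pa, K = 3.344e-06.
Apply Archard: V = K·W·L/H = 3.344e-06 · 7.624 · 1244 / 2.151e+09 = 1.474e-11 m³.
Depth of wear h = V/A = 1.474e-11 / 2.711e-06 = 5.438e-06 m.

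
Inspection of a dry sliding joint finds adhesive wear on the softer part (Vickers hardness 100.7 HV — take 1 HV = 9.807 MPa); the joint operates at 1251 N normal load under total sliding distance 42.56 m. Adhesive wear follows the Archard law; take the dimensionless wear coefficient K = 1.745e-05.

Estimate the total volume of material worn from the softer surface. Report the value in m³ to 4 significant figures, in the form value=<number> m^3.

value=9.408e-10 m^3

Each operation maintains full float precision. The intermediates are printed rounded; a single final rounding: four significant digits.
Convert: Hardness H = 100.7 HV × 9.807 MPa/HV = 987.6 MPa = 9.876e+08 Pa.
Expressed in SI base units: W = 1251 N, H = 9.876e+08 Pa, K = 1.745e-05.
The Archard volume V = K·W·L/H = 1.745e-05 · 1251 · 42.56 / 9.876e+08 = 9.408e-10 m³.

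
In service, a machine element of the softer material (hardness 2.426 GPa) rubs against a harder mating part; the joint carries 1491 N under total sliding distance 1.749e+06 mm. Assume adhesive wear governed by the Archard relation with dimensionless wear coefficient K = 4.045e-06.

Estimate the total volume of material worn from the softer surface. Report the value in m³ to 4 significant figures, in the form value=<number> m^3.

value=4.348e-09 m^3

The algebra runs at exact precision — the intermediates appear rounded, and rounded just once: four significant digits.
Distance covered L = 1.749e+06 mm = 1749 m.
Hardness H = 2.426 GPa = 2.426e+09 Pa.
In SI base units, W = 1491 N, H = 2.426e+09 Pa, K = 4.045e-06.
The Archard volume V = K·W·L/H = 4.045e-06 · 1491 · 1749 / 2.426e+09 = 4.348e-09 m³.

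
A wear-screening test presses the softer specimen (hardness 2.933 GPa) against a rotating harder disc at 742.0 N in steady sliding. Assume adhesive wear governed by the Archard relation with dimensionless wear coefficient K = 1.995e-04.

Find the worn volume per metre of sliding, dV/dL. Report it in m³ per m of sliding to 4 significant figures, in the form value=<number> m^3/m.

value=5.047e-11 m^3/m

Intermediate values are displayed rounded. Each operation carries full float precision. Rounded once at the end to 4 significant digits.
Convert: Hardness H = 2.933 GPa = 2.933e+09 Pa.
Collected in SI base units: W = 742.0 N, H = 2.933e+09 Pa, K = 1.995e-04.
The wear rate dV/dL = K·W/H, per unit distance: 1.995e-04 · 742.0 / 2.933e+09 = 5.047e-11 m³/m.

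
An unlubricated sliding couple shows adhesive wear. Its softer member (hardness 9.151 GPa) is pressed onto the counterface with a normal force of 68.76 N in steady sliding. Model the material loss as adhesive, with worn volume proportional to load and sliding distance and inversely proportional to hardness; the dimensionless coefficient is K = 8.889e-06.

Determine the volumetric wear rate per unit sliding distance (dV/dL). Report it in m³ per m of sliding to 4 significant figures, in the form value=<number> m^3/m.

The algebra keeps full float precision, and intermediate values are displayed rounded; one final rounding to 4 significant figures.
Convert: Hardness H = 9.151 GPa = 9.151e+09 Pa.
Working in SI base units: W = 68.76 N, H = 9.151e+09 Pa, K = 8.889e-06.
Sliding wear rate dV/dL = K·W/H (independent of L): 8.889e-06 · 68.76 / 9.151e+09 = 6.679e-14 m³/m.

value=6.679e-14 m^3/m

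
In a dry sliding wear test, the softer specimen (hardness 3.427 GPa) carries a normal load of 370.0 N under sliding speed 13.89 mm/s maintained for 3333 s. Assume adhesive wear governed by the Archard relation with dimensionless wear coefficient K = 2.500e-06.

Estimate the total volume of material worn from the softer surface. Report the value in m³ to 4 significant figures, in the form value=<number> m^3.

Intermediate values are shown rounded; all arithmetic maintains exact precision. Rounded just once: 4 significant figures.
Sliding speed v = 13.89 mm/s = 0.01389 m/s. Distance L = v·t = 0.01389 m/s × 3333 s = 46.30 m.
Hardness H = 3.427 GPa = 3.427e+09 Pa.
Collected in SI base units: W = 370.0 N, H = 3.427e+09 Pa, K = 2.500e-06.
By Archard's law, V = K·W·L/H = 2.500e-06 · 370.0 · 46.30 / 3.427e+09 = 1.250e-11 m³.

value=1.250e-11 m^3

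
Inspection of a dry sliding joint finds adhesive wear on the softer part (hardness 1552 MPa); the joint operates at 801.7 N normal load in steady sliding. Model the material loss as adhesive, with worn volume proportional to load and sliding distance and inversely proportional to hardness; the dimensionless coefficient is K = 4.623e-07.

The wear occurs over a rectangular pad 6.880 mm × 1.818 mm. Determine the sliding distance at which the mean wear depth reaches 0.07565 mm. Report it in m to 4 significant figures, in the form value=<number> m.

All working math carries full precision, and intermediates are shown rounded. Rounded just once to four significant figures.
Hardness H = 1552 MPa = 1.552e+09 Pa.
Pad sides 6.880 mm × 1.818 mm = 0.006880 m × 0.001818 m. Contact area A = 0.006880 m × 0.001818 m = 1.251e-05 m².
Depth limit h_lim = 0.07565 mm = 7.565e-05 m.
In SI base units: W = 801.7 N, H = 1.552e+09 Pa, K = 4.623e-07.
Volume at the limit: V_lim = h_lim·A = 7.565e-05 · 1.251e-05 = 9.462e-10 m³.
Inverting, life L = V_lim·H/(K·W) = 9.462e-10 · 1.552e+09 / (4.623e-07 · 801.7) = 3962 m.

value=3962 m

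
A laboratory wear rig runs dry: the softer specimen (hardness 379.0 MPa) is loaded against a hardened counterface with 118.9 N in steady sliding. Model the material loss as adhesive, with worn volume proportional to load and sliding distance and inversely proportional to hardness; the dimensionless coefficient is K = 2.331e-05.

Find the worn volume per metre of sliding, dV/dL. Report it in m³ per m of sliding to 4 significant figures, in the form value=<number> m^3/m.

value=7.313e-12 m^3/m

The intermediates appear rounded — every step carries full precision — a lone final rounding, at four significant figures.
Convert: Hardness H = 379.0 MPa = 3.790e+08 Pa.
Collected in SI base units: W = 118.9 N, H = 3.790e+08 Pa, K = 2.331e-05.
Volumetric rate dV/dL = K·W/H (independent of L): 2.331e-05 · 118.9 / 3.790e+08 = 7.313e-12 m³/m.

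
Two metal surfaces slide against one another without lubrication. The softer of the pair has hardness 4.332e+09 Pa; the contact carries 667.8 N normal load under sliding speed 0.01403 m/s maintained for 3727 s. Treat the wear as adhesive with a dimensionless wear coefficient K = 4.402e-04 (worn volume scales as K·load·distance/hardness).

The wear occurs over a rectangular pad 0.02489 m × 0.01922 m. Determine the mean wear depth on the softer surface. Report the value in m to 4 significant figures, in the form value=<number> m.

value=7.417e-06 m

All arithmetic carries full precision, and intermediate values are shown rounded. Rounded just once, at 4 significant figures.
Sliding distance L = v·t = 0.01403 m/s × 3727 s = 52.29 m.
Contact area A = 0.02489 m × 0.01922 m = 4.784e-04 m².
Expressed in SI base units: W = 667.8 N, H = 4.332e+09 Pa, K = 4.402e-04.
Volume removed: V = K·W·L/H = 4.402e-04 · 667.8 · 52.29 / 4.332e+09 = 3.548e-09 m³.
Wear depth h = V/A = 3.548e-09 / 4.784e-04 = 7.417e-06 m.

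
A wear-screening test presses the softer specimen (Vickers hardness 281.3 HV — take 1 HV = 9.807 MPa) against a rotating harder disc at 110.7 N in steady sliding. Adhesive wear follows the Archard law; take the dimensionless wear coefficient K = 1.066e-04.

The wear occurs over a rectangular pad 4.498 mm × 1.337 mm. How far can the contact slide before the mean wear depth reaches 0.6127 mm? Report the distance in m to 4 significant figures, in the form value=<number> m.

Printed values are rounded, and the algebra runs at exact precision — a single final rounding to 4 significant figures.
Convert: Hardness H = 281.3 HV × 9.807 MPa/HV = 2759 MPa = 2.759e+09 Pa.
Convert: Pad sides 4.498 mm × 1.337 mm = 0.004498 m × 0.001337 m. Contact area A = 0.004498 m × 0.001337 m = 6.014e-06 m².
Convert: Depth limit h_lim = 0.6127 mm = 6.127e-04 m.
Working in SI base units: W = 110.7 N, H = 2.759e+09 Pa, K = 1.066e-04.
Permissible volume V_lim = h_lim·A = 6.127e-04 · 6.014e-06 = 3.685e-09 m³.
Inverting, life L = V_lim·H/(K·W) = 3.685e-09 · 2.759e+09 / (1.066e-04 · 110.7) = 861.4 m.

value=861.4 m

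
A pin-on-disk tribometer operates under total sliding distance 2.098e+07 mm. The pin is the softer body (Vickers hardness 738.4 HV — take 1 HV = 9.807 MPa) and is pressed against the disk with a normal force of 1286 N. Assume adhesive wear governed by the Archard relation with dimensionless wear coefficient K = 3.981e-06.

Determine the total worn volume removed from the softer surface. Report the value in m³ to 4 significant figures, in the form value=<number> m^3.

value=1.483e-08 m^3

The intermediates appear rounded; all working math maintains full float precision — one final rounding, at four significant figures.
Total distance L = 2.098e+07 mm = 2.098e+04 m.
Hardness H = 738.4 HV × 9.807 MPa/HV = 7241 MPa = 7.241e+09 Pa.
In SI base units: W = 1286 N, H = 7.241e+09 Pa, K = 3.981e-06.
Archard volume V = K·W·L/H = 3.981e-06 · 1286 · 2.098e+04 / 7.241e+09 = 1.483e-08 m³.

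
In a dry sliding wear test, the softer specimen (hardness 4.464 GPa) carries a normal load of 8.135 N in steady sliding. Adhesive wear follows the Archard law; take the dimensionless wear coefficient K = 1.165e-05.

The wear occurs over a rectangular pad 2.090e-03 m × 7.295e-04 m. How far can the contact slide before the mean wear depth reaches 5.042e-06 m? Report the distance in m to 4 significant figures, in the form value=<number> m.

value=362.1 m

Intermediates are displayed rounded. The computation keeps full float precision — a single final rounding, at 4 significant digits.
Convert: Hardness H = 4.464 GPa = 4.464e+09 Pa.
Convert: Contact area A = 2.090e-03 m × 7.295e-04 m = 1.525e-06 m².
Restated in SI base units: W = 8.135 N, H = 4.464e+09 Pa, K = 1.165e-05.
Wearable volume V_lim = h_lim·A = 5.042e-06 · 1.525e-06 = 7.687e-12 m³.
Life L = V_lim·H/(K·W) = 7.687e-12 · 4.464e+09 / (1.165e-05 · 8.135) = 362.1 m.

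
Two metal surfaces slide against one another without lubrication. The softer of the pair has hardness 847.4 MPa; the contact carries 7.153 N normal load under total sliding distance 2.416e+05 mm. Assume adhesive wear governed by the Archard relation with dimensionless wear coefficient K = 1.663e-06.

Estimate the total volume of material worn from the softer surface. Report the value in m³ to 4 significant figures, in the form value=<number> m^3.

value=3.391e-12 m^3

The computation holds exact precision; intermediates are displayed rounded; one final rounding, at four significant digits.
Distance L = 2.416e+05 mm = 241.6 m.
Hardness H = 847.4 MPa = 8.474e+08 Pa.
Working in SI base units: W = 7.153 N, H = 8.474e+08 Pa, K = 1.663e-06.
The Archard volume V = K·W·L/H = 1.663e-06 · 7.153 · 241.6 / 8.474e+08 = 3.391e-12 m³.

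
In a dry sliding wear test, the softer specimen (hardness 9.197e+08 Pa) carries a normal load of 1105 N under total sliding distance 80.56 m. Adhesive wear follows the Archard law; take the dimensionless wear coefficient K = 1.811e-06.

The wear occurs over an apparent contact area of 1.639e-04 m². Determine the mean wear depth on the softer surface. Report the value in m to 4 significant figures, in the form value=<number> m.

The algebra holds exact precision — intermediate values are printed rounded — a single final rounding to 4 significant figures.
In SI base units: W = 1105 N, H = 9.197e+08 Pa, K = 1.811e-06.
By Archard's law, V = K·W·L/H = 1.811e-06 · 1105 · 80.56 / 9.197e+08 = 1.753e-10 m³.
Mean wear depth h = V/A = 1.753e-10 / 1.639e-04 = 1.069e-06 m.

value=1.069e-06 m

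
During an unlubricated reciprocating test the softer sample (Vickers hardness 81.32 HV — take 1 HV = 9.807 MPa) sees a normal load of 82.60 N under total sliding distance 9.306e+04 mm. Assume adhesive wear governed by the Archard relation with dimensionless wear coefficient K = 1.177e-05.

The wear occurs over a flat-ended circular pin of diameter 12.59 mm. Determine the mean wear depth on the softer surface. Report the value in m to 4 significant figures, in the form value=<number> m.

value=9.113e-07 m

The computation carries full precision. Intermediate values are displayed rounded. Rounded just once, at 4 significant digits.
Convert: Distance covered L = 9.306e+04 mm = 93.06 m.
Convert: Hardness H = 81.32 HV × 9.807 MPa/HV = 797.5 MPa = 7.975e+08 Pa.
Convert: Pin diameter d = 12.59 mm = 0.01259 m. Contact area A = π·d²/4 = π·(0.01259 m)²/4 = 1.245e-04 m².
Collected in SI base units: W = 82.60 N, H = 7.975e+08 Pa, K = 1.177e-05.
Worn volume V = K·W·L/H = 1.177e-05 · 82.60 · 93.06 / 7.975e+08 = 1.134e-10 m³.
Depth h = V/A = 1.134e-10 / 1.245e-04 = 9.113e-07 m.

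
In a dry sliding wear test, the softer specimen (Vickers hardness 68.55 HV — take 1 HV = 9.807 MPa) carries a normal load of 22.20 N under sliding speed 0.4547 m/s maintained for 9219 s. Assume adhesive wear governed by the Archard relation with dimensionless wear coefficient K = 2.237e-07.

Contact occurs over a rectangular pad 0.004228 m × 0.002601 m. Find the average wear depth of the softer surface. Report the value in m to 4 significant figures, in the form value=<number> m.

All working math carries full precision; intermediates are printed rounded — rounded once at the end: 4 significant digits.
Convert: Distance L = v·t = 0.4547 m/s × 9219 s = 4192 m.
Convert: Hardness H = 68.55 HV × 9.807 MPa/HV = 672.3 MPa = 6.723e+08 Pa.
Convert: Contact area A = 0.004228 m × 0.002601 m = 1.100e-05 m².
In SI base units, W = 22.20 N, H = 6.723e+08 Pa, K = 2.237e-07.
Archard volume V = K·W·L/H = 2.237e-07 · 22.20 · 4192 / 6.723e+08 = 3.097e-11 m³.
Depth of wear h = V/A = 3.097e-11 / 1.100e-05 = 2.816e-06 m.

value=2.816e-06 m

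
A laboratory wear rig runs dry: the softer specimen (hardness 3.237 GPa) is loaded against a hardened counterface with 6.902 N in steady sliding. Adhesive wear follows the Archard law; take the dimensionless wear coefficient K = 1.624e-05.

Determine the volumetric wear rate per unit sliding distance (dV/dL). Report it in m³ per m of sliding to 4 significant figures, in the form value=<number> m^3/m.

Intermediates are displayed rounded. Each operation carries full float precision. Rounded once at the end to four significant digits.
Hardness H = 3.237 GPa = 3.237e+09 Pa.
Working in SI base units: W = 6.902 N, H = 3.237e+09 Pa, K = 1.624e-05.
Rate of wear dV/dL = K·W/H (independent of L): 1.624e-05 · 6.902 / 3.237e+09 = 3.463e-14 m³/m.

value=3.463e-14 m^3/m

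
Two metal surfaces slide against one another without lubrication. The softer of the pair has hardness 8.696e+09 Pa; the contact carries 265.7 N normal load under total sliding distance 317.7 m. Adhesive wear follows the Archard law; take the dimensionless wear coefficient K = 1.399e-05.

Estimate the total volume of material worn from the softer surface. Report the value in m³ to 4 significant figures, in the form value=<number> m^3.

The computation runs at exact precision. Intermediate values are displayed rounded; a lone final rounding to 4 significant figures.
SI base units throughout: W = 265.7 N, H = 8.696e+09 Pa, K = 1.399e-05.
Wear volume V = K·W·L/H = 1.399e-05 · 265.7 · 317.7 / 8.696e+09 = 1.358e-10 m³.

value=1.358e-10 m^3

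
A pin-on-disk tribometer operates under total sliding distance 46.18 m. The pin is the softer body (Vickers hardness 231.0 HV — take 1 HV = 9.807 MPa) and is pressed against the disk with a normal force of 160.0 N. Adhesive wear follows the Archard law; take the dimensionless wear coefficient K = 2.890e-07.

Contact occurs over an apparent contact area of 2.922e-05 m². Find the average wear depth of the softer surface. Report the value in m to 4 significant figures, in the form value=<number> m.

Intermediate values appear rounded. Every step maintains full precision, and rounded once at the end: four significant digits.
Hardness H = 231.0 HV × 9.807 MPa/HV = 2265 MPa = 2.265e+09 Pa.
Restated in SI base units: W = 160.0 N, H = 2.265e+09 Pa, K = 2.890e-07.
By Archard's law, V = K·W·L/H = 2.890e-07 · 160.0 · 46.18 / 2.265e+09 = 9.426e-13 m³.
Mean wear depth h = V/A = 9.426e-13 / 2.922e-05 = 3.226e-08 m.

value=3.226e-08 m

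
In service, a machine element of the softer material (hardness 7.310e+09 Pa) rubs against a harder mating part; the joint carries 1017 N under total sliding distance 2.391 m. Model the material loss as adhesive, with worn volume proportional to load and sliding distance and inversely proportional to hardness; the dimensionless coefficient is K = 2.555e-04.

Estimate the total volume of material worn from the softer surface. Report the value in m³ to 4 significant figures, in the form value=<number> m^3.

value=8.499e-11 m^3

Intermediate values are shown rounded — every step carries exact precision, and one final rounding to 4 significant digits.
As SI base values: W = 1017 N, H = 7.310e+09 Pa, K = 2.555e-04.
Apply Archard: V = K·W·L/H = 2.555e-04 · 1017 · 2.391 / 7.310e+09 = 8.499e-11 m³.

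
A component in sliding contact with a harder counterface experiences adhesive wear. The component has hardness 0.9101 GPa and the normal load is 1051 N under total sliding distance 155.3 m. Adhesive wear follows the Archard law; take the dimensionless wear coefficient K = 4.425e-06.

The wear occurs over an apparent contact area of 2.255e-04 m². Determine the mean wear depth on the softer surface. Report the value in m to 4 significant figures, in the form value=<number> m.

value=3.519e-06 m

Intermediate values are shown rounded — each operation runs at full precision — a single final rounding: four significant digits.
Hardness H = 0.9101 GPa = 9.101e+08 Pa.
Expressed in SI base units: W = 1051 N, H = 9.101e+08 Pa, K = 4.425e-06.
The Archard volume V = K·W·L/H = 4.425e-06 · 1051 · 155.3 / 9.101e+08 = 7.936e-10 m³.
Average depth h = V/A = 7.936e-10 / 2.255e-04 = 3.519e-06 m.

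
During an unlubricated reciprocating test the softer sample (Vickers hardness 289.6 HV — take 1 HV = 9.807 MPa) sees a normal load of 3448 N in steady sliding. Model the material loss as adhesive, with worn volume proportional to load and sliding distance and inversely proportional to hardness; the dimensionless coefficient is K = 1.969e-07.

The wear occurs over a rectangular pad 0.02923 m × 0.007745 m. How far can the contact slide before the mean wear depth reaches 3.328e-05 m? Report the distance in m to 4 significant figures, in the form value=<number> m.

Shown intermediates are rounded. The computation holds full precision. Rounded just once, at 4 significant figures.
Convert: Hardness H = 289.6 HV × 9.807 MPa/HV = 2840 MPa = 2.840e+09 Pa.
Convert: Contact area A = 0.02923 m × 0.007745 m = 2.264e-04 m².
In SI base units, W = 3448 N, H = 2.840e+09 Pa, K = 1.969e-07.
Permissible volume V_lim = h_lim·A = 3.328e-05 · 2.264e-04 = 7.534e-09 m³.
Thus life L = V_lim·H/(K·W) = 7.534e-09 · 2.840e+09 / (1.969e-07 · 3448) = 3.152e+04 m.

value=3.152e+04 m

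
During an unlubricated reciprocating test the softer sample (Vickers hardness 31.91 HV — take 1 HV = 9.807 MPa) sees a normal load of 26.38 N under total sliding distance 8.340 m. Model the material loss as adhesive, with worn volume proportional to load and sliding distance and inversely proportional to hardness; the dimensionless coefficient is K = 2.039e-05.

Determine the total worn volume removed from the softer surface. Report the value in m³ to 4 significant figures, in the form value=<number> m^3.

value=1.433e-11 m^3

Every step keeps exact precision — quoted intermediates are rounded. Rounded just once to four significant digits.
Hardness H = 31.91 HV × 9.807 MPa/HV = 312.9 MPa = 3.129e+08 Pa.
Restated in SI base units: W = 26.38 N, H = 3.129e+08 Pa, K = 2.039e-05.
Archard relation: V = K·W·L/H = 2.039e-05 · 26.38 · 8.340 / 3.129e+08 = 1.433e-11 m³.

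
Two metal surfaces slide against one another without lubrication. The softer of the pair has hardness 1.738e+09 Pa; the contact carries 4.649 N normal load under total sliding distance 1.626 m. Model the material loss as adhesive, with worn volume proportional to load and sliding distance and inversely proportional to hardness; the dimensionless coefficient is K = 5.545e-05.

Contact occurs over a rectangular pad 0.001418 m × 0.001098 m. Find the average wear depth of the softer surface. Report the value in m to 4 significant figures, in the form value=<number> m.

value=1.549e-07 m

All arithmetic holds full precision. Shown intermediates are rounded; a lone final rounding: 4 significant digits.
Contact area A = 0.001418 m × 0.001098 m = 1.557e-06 m².
SI base units throughout: W = 4.649 N, H = 1.738e+09 Pa, K = 5.545e-05.
By Archard's law, V = K·W·L/H = 5.545e-05 · 4.649 · 1.626 / 1.738e+09 = 2.412e-13 m³.
Mean wear depth h = V/A = 2.412e-13 / 1.557e-06 = 1.549e-07 m.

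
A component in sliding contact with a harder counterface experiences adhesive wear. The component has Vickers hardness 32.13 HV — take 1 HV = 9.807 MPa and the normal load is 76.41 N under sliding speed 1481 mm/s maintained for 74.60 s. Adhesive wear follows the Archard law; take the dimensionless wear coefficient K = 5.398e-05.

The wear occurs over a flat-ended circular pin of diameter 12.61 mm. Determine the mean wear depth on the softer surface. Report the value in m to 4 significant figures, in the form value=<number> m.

value=1.158e-05 m

Shown intermediates are rounded; each operation carries full float precision; rounded just once, at 4 significant figures.
Sliding speed v = 1481 mm/s = 1.481 m/s. Distance covered L = v·t = 1.481 m/s × 74.60 s = 110.5 m.
Hardness H = 32.13 HV × 9.807 MPa/HV = 315.1 MPa = 3.151e+08 Pa.
Pin diameter d = 12.61 mm = 0.01261 m. Contact area A = π·d²/4 = π·(0.01261 m)²/4 = 1.249e-04 m².
SI base units throughout: W = 76.41 N, H = 3.151e+08 Pa, K = 5.398e-05.
Apply Archard: V = K·W·L/H = 5.398e-05 · 76.41 · 110.5 / 3.151e+08 = 1.446e-09 m³.
Depth of wear h = V/A = 1.446e-09 / 1.249e-04 = 1.158e-05 m.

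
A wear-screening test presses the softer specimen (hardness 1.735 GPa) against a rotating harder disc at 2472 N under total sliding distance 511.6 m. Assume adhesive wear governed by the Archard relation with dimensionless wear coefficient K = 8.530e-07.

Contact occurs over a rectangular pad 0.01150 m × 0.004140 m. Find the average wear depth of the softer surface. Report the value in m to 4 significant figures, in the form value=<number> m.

All arithmetic keeps exact precision — the intermediates appear rounded. Rounded just once, at four significant figures.
Hardness H = 1.735 GPa = 1.735e+09 Pa.
Contact area A = 0.01150 m × 0.004140 m = 4.761e-05 m².
Restated in SI base units: W = 2472 N, H = 1.735e+09 Pa, K = 8.530e-07.
Worn volume V = K·W·L/H = 8.530e-07 · 2472 · 511.6 / 1.735e+09 = 6.218e-10 m³.
Mean depth h = V/A = 6.218e-10 / 4.761e-05 = 1.306e-05 m.

value=1.306e-05 m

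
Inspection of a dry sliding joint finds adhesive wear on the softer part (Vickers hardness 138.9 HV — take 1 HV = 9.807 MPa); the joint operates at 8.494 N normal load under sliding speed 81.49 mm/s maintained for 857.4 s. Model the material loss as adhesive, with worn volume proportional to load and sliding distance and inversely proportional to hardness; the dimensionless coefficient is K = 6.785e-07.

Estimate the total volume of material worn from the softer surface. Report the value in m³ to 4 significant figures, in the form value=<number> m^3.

value=2.956e-13 m^3

Intermediate values are displayed rounded — every step maintains exact precision, and a single final rounding to four significant digits.
Sliding speed v = 81.49 mm/s = 0.08149 m/s. Distance covered L = v·t = 0.08149 m/s × 857.4 s = 69.87 m.
Hardness H = 138.9 HV × 9.807 MPa/HV = 1362 MPa = 1.362e+09 Pa.
In SI base units, W = 8.494 N, H = 1.362e+09 Pa, K = 6.785e-07.
Volume removed: V = K·W·L/H = 6.785e-07 · 8.494 · 69.87 / 1.362e+09 = 2.956e-13 m³.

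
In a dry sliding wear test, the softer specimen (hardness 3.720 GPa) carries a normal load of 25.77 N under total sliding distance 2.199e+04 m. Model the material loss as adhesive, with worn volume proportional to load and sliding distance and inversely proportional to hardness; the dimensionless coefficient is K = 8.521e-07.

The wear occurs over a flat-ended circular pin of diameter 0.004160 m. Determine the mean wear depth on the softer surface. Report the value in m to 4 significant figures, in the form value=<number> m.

value=9.550e-06 m

Intermediate values are printed rounded; each operation holds exact precision; a lone final rounding: 4 significant figures.
Hardness H = 3.720 GPa = 3.720e+09 Pa.
Contact area A = π·d²/4 = π·(0.004160 m)²/4 = 1.359e-05 m².
Working in SI base units: W = 25.77 N, H = 3.720e+09 Pa, K = 8.521e-07.
Archard volume V = K·W·L/H = 8.521e-07 · 25.77 · 2.199e+04 / 3.720e+09 = 1.298e-10 m³.
Average depth h = V/A = 1.298e-10 / 1.359e-05 = 9.550e-06 m.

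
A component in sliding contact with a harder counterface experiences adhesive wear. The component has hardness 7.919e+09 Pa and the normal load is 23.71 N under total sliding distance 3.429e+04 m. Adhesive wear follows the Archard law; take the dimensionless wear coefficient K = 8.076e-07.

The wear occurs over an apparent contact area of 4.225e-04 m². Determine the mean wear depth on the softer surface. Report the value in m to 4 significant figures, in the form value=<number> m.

value=1.962e-07 m

Every step holds full precision — intermediates appear rounded; one last rounding: four significant figures.
In SI base units: W = 23.71 N, H = 7.919e+09 Pa, K = 8.076e-07.
Archard volume V = K·W·L/H = 8.076e-07 · 23.71 · 3.429e+04 / 7.919e+09 = 8.291e-11 m³.
Mean depth h = V/A = 8.291e-11 / 4.225e-04 = 1.962e-07 m.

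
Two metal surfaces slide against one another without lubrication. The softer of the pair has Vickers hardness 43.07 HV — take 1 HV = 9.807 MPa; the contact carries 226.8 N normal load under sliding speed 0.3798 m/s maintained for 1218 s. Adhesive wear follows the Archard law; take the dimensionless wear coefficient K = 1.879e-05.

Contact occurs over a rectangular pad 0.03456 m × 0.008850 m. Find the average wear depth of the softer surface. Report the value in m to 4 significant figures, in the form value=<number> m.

value=1.526e-05 m

All arithmetic keeps full float precision, and intermediates appear rounded, and rounded once at the end to four significant figures.
Convert: Path length L = v·t = 0.3798 m/s × 1218 s = 462.6 m.
Convert: Hardness H = 43.07 HV × 9.807 MPa/HV = 422.4 MPa = 4.224e+08 Pa.
Convert: Contact area A = 0.03456 m × 0.008850 m = 3.059e-04 m².
Collected in SI base units: W = 226.8 N, H = 4.224e+08 Pa, K = 1.879e-05.
Worn volume V = K·W·L/H = 1.879e-05 · 226.8 · 462.6 / 4.224e+08 = 4.667e-09 m³.
Average depth h = V/A = 4.667e-09 / 3.059e-04 = 1.526e-05 m.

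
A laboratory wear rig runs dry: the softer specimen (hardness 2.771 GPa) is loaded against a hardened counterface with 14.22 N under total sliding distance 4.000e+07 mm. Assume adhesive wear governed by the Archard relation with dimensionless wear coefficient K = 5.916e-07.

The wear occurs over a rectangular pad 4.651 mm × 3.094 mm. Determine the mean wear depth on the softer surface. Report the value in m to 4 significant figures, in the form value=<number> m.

value=8.439e-06 m

Each operation maintains full precision. Intermediate values are shown rounded. Rounded once at the end to four significant figures.
Convert: The distance L = 4.000e+07 mm = 4.000e+04 m.
Convert: Hardness H = 2.771 GPa = 2.771e+09 Pa.
Convert: Pad sides 4.651 mm × 3.094 mm = 0.004651 m × 0.003094 m. Contact area A = 0.004651 m × 0.003094 m = 1.439e-05 m².
Working in SI base units: W = 14.22 N, H = 2.771e+09 Pa, K = 5.916e-07.
By Archard's law, V = K·W·L/H = 5.916e-07 · 14.22 · 4.000e+04 / 2.771e+09 = 1.214e-10 m³.
Mean wear depth h = V/A = 1.214e-10 / 1.439e-05 = 8.439e-06 m.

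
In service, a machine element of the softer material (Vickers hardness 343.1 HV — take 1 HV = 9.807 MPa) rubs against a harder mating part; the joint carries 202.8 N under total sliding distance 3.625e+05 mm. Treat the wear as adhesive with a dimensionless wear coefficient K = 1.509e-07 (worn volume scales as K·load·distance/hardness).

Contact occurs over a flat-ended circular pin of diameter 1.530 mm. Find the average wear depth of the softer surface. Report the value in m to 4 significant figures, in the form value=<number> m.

value=1.793e-06 m

All arithmetic runs at full float precision. Displayed values are rounded; a single final rounding: four significant figures.
Convert: The distance L = 3.625e+05 mm = 362.5 m.
Convert: Hardness H = 343.1 HV × 9.807 MPa/HV = 3365 MPa = 3.365e+09 Pa.
Convert: Pin diameter d = 1.530 mm = 0.001530 m. Contact area A = π·d²/4 = π·(0.001530 m)²/4 = 1.839e-06 m².
SI base units throughout: W = 202.8 N, H = 3.365e+09 Pa, K = 1.509e-07.
Wear volume V = K·W·L/H = 1.509e-07 · 202.8 · 362.5 / 3.365e+09 = 3.297e-12 m³.
Depth h = V/A = 3.297e-12 / 1.839e-06 = 1.793e-06 m.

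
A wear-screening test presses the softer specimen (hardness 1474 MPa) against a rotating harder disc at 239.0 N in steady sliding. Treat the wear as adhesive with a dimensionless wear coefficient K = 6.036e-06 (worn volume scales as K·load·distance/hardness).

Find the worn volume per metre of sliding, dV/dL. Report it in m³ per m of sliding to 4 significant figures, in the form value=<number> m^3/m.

value=9.787e-13 m^3/m

The algebra runs at full precision, and intermediate values are displayed rounded; one final rounding, at 4 significant figures.
Hardness H = 1474 MPa = 1.474e+09 Pa.
In SI base units: W = 239.0 N, H = 1.474e+09 Pa, K = 6.036e-06.
Volumetric rate dV/dL = K·W/H (independent of L): 6.036e-06 · 239.0 / 1.474e+09 = 9.787e-13 m³/m.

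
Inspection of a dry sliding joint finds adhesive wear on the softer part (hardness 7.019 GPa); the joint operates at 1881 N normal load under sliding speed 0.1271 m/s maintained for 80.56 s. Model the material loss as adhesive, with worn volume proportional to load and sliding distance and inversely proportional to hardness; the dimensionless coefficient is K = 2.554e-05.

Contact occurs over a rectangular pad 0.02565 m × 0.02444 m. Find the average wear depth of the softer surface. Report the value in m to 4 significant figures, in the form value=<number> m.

value=1.118e-07 m

Intermediates are printed rounded; all arithmetic holds exact precision — one final rounding to four significant figures.
Convert: Distance covered L = v·t = 0.1271 m/s × 80.56 s = 10.24 m.
Convert: Hardness H = 7.019 GPa = 7.019e+09 Pa.
Convert: Contact area A = 0.02565 m × 0.02444 m = 6.269e-04 m².
In SI base units: W = 1881 N, H = 7.019e+09 Pa, K = 2.554e-05.
Apply Archard: V = K·W·L/H = 2.554e-05 · 1881 · 10.24 / 7.019e+09 = 7.008e-11 m³.
Average depth h = V/A = 7.008e-11 / 6.269e-04 = 1.118e-07 m.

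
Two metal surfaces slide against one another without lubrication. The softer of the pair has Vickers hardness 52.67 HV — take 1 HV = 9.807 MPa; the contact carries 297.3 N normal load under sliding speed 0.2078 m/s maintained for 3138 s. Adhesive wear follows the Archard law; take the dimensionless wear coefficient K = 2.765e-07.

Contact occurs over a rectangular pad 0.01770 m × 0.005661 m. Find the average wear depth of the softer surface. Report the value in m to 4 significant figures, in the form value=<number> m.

The algebra carries full float precision — intermediates are printed rounded. Rounded just once: 4 significant figures.
Path length L = v·t = 0.2078 m/s × 3138 s = 652.1 m.
Hardness H = 52.67 HV × 9.807 MPa/HV = 516.5 MPa = 5.165e+08 Pa.
Contact area A = 0.01770 m × 0.005661 m = 1.002e-04 m².
Collected in SI base units: W = 297.3 N, H = 5.165e+08 Pa, K = 2.765e-07.
Archard volume V = K·W·L/H = 2.765e-07 · 297.3 · 652.1 / 5.165e+08 = 1.038e-10 m³.
Depth h = V/A = 1.038e-10 / 1.002e-04 = 1.036e-06 m.

value=1.036e-06 m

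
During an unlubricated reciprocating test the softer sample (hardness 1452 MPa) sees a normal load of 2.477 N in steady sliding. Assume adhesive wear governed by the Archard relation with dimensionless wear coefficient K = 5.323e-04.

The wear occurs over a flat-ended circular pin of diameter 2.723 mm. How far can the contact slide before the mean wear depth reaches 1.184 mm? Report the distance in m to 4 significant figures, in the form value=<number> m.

Quoted intermediates are rounded — the algebra carries exact precision; a lone final rounding to 4 significant figures.
Convert: Hardness H = 1452 MPa = 1.452e+09 Pa.
Convert: Pin diameter d = 2.723 mm = 0.002723 m. Contact area A = π·d²/4 = π·(0.002723 m)²/4 = 5.824e-06 m².
Convert: Depth limit h_lim = 1.184 mm = 0.001184 m.
Expressed in SI base units: W = 2.477 N, H = 1.452e+09 Pa, K = 5.323e-04.
Limit volume V_lim = h_lim·A = 0.001184 · 5.824e-06 = 6.895e-09 m³.
Life L = V_lim·H/(K·W) = 6.895e-09 · 1.452e+09 / (5.323e-04 · 2.477) = 7593 m.

value=7593 m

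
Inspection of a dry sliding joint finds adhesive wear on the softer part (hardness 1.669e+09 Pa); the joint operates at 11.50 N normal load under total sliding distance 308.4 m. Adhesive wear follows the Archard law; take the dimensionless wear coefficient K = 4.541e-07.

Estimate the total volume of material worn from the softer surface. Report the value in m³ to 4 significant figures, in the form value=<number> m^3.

value=9.650e-13 m^3

All working math holds exact precision; intermediate values are shown rounded — rounded once at the end, at four significant digits.
Restated in SI base units: W = 11.50 N, H = 1.669e+09 Pa, K = 4.541e-07.
Archard relation: V = K·W·L/H = 4.541e-07 · 11.50 · 308.4 / 1.669e+09 = 9.650e-13 m³.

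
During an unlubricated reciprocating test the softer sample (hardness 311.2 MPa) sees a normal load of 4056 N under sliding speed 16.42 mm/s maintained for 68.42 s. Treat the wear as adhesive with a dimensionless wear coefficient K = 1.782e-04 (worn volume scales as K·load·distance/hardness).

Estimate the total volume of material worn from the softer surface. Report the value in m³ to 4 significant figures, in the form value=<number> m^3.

value=2.609e-09 m^3

All arithmetic maintains exact precision. The intermediates appear rounded — rounded once at the end: four significant figures.
Sliding speed v = 16.42 mm/s = 0.01642 m/s. Distance L = v·t = 0.01642 m/s × 68.42 s = 1.123 m.
Hardness H = 311.2 MPa = 3.112e+08 Pa.
As SI base values: W = 4056 N, H = 3.112e+08 Pa, K = 1.782e-04.
Archard relation: V = K·W·L/H = 1.782e-04 · 4056 · 1.123 / 3.112e+08 = 2.609e-09 m³.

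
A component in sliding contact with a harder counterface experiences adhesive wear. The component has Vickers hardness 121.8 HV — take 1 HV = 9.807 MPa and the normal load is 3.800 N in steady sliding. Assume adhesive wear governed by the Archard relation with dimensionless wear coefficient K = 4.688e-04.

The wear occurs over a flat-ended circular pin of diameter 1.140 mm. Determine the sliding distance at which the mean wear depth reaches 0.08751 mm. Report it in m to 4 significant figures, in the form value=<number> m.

Intermediates appear rounded; all arithmetic maintains full precision. Rounded once at the end to four significant digits.
Convert: Hardness H = 121.8 HV × 9.807 MPa/HV = 1194 MPa = 1.194e+09 Pa.
Convert: Pin diameter d = 1.140 mm = 0.001140 m. Contact area A = π·d²/4 = π·(0.001140 m)²/4 = 1.021e-06 m².
Convert: Depth limit h_lim = 0.08751 mm = 8.751e-05 m.
Restated in SI base units: W = 3.800 N, H = 1.194e+09 Pa, K = 4.688e-04.
Wearable volume V_lim = h_lim·A = 8.751e-05 · 1.021e-06 = 8.932e-11 m³.
Sliding life L = V_lim·H/(K·W) = 8.932e-11 · 1.194e+09 / (4.688e-04 · 3.800) = 59.89 m.

value=59.89 m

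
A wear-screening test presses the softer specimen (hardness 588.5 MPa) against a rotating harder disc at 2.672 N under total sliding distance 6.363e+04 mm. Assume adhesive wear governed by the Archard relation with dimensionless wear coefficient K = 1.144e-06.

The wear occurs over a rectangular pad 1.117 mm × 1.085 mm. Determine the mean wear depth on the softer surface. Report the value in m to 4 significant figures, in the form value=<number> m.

Every step carries full precision — intermediate values are displayed rounded — a lone final rounding to four significant digits.
Distance L = 6.363e+04 mm = 63.63 m.
Hardness H = 588.5 MPa = 5.885e+08 Pa.
Pad sides 1.117 mm × 1.085 mm = 0.001117 m × 0.001085 m. Contact area A = 0.001117 m × 0.001085 m = 1.212e-06 m².
In SI base units: W = 2.672 N, H = 5.885e+08 Pa, K = 1.144e-06.
Archard relation: V = K·W·L/H = 1.144e-06 · 2.672 · 63.63 / 5.885e+08 = 3.305e-13 m³.
Mean wear depth h = V/A = 3.305e-13 / 1.212e-06 = 2.727e-07 m.

value=2.727e-07 m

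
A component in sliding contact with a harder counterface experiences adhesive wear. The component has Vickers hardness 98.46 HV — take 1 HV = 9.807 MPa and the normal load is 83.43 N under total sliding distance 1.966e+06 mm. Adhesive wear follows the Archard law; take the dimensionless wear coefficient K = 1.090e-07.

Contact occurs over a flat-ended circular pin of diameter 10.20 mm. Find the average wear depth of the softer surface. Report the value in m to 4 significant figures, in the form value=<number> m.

value=2.266e-07 m

All working math carries full precision, and intermediates are displayed rounded, and a single final rounding: four significant figures.
Convert: Sliding distance L = 1.966e+06 mm = 1966 m.
Convert: Hardness H = 98.46 HV × 9.807 MPa/HV = 965.6 MPa = 9.656e+08 Pa.
Convert: Pin diameter d = 10.20 mm = 0.01020 m. Contact area A = π·d²/4 = π·(0.01020 m)²/4 = 8.171e-05 m².
SI base units throughout: W = 83.43 N, H = 9.656e+08 Pa, K = 1.090e-07.
Archard volume V = K·W·L/H = 1.090e-07 · 83.43 · 1966 / 9.656e+08 = 1.852e-11 m³.
Depth h = V/A = 1.852e-11 / 8.171e-05 = 2.266e-07 m.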